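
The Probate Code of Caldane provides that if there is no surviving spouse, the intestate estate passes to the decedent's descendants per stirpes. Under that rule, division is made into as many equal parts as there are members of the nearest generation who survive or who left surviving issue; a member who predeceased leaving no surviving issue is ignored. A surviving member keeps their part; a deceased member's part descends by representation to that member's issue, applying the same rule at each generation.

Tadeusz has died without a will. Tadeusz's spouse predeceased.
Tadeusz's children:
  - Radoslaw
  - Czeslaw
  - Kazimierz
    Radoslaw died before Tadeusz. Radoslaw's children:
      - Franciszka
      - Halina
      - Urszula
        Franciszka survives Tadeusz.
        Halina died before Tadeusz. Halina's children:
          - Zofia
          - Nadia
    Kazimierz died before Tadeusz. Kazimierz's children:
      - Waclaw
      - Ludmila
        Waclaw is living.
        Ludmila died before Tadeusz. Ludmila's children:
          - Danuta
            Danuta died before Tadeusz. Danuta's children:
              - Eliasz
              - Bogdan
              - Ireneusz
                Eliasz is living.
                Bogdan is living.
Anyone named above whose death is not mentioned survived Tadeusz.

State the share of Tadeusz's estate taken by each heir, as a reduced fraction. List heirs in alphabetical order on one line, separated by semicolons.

There is no surviving spouse, so the entire estate passes to Tadeusz's descendants per stirpes.
The estate is divided into 3 equal shares of 1/3 among Radoslaw, Czeslaw, Kazimierz.
Radoslaw predeceased; the 1/3 allotted to Radoslaw's branch passes to Radoslaw's issue by representation.
The 1/3 is divided into 3 equal shares of 1/9 among Franciszka, Halina, Urszula.
Franciszka is living and takes 1/9.
Halina predeceased; the 1/9 allotted to Halina's branch passes to Halina's issue by representation.
The 1/9 is divided into 2 equal shares of 1/18 among Zofia, Nadia.
Zofia is living and takes 1/18.
Nadia is living and takes 1/18.
Urszula is living and takes 1/9.
Czeslaw is living and takes 1/3.
Kazimierz predeceased; the 1/3 allotted to Kazimierz's branch passes to Kazimierz's issue by representation.
The 1/3 is divided into 2 equal shares of 1/6 among Waclaw, Ludmila.
Waclaw is living and takes 1/6.
Ludmila predeceased; the 1/6 allotted to Ludmila's branch passes to Ludmila's issue by representation.
Danuta's line is the sole branch at this level, so the full 1/6 passes to Danuta's issue by representation.
The 1/6 is divided into 3 equal shares of 1/18 among Eliasz, Bogdan, Ireneusz.
Eliasz is living and takes 1/18.
Bogdan is living and takes 1/18.
Ireneusz is living and takes 1/18.

Bogdan 1/18; Czeslaw 1/3; Eliasz 1/18; Franciszka 1/9; Ireneusz 1/18; Nadia 1/18; Urszula 1/9; Waclaw 1/6; Zofia 1/18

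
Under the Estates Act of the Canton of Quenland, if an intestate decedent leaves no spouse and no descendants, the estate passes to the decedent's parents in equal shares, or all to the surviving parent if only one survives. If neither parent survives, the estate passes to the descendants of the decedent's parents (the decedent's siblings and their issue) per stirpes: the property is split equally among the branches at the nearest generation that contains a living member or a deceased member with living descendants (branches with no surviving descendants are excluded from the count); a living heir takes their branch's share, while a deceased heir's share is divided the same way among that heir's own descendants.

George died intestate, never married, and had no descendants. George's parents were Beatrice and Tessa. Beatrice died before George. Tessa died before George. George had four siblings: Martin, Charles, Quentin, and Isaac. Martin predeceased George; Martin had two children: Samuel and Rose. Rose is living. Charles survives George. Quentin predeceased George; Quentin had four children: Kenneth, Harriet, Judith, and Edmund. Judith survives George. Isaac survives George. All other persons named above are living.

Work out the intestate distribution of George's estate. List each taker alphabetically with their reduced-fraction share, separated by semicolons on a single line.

Charles 1/4; Edmund 1/16; Harriet 1/16; Isaac 1/4; Judith 1/16; Kenneth 1/16; Rose 1/8; Samuel 1/8

Neither parent survives and there are no descendants, so the estate passes to George's siblings and their issue per stirpes.
The estate is divided into 4 equal shares of 1/4 among Martin, Charles, Quentin, Isaac.
Martin predeceased; the 1/4 allotted to Martin's branch passes to Martin's issue by representation.
The 1/4 is divided into 2 equal shares of 1/8 among Samuel, Rose.
Samuel is living and takes 1/8.
Rose is living and takes 1/8.
Charles is living and takes 1/4.
Quentin predeceased; the 1/4 allotted to Quentin's branch passes to Quentin's issue by representation.
The 1/4 is divided into 4 equal shares of 1/16 among Kenneth, Harriet, Judith, Edmund.
Kenneth is living and takes 1/16.
Harriet is living and takes 1/16.
Judith is living and takes 1/16.
Edmund is living and takes 1/16.
Isaac is living and takes 1/4.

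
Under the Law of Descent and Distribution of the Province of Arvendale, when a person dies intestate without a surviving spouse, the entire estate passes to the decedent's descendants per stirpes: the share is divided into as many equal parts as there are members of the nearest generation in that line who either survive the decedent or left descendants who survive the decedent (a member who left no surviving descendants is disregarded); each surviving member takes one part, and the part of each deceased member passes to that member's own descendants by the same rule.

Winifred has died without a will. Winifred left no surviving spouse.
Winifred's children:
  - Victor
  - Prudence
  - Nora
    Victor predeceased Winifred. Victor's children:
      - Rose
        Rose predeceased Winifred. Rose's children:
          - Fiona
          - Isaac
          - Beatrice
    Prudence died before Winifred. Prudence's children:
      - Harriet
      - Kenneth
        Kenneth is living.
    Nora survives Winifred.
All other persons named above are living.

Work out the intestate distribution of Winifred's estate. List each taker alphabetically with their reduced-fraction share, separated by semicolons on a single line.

Beatrice 1/9; Fiona 1/9; Harriet 1/6; Isaac 1/9; Kenneth 1/6; Nora 1/3

There is no surviving spouse, so the entire estate passes to Winifred's descendants per stirpes.
The estate is divided into 3 equal shares of 1/3 among Victor, Prudence, Nora.
Victor predeceased; the 1/3 allotted to Victor's branch passes to Victor's issue by representation.
Rose's line is the sole branch at this level, so the full 1/3 passes to Rose's issue by representation.
The 1/3 is divided into 3 equal shares of 1/9 among Fiona, Isaac, Beatrice.
Fiona is living and takes 1/9.
Isaac is living and takes 1/9.
Beatrice is living and takes 1/9.
Prudence predeceased; the 1/3 allotted to Prudence's branch passes to Prudence's issue by representation.
The 1/3 is divided into 2 equal shares of 1/6 among Harriet, Kenneth.
Harriet is living and takes 1/6.
Kenneth is living and takes 1/6.
Nora is living and takes 1/3.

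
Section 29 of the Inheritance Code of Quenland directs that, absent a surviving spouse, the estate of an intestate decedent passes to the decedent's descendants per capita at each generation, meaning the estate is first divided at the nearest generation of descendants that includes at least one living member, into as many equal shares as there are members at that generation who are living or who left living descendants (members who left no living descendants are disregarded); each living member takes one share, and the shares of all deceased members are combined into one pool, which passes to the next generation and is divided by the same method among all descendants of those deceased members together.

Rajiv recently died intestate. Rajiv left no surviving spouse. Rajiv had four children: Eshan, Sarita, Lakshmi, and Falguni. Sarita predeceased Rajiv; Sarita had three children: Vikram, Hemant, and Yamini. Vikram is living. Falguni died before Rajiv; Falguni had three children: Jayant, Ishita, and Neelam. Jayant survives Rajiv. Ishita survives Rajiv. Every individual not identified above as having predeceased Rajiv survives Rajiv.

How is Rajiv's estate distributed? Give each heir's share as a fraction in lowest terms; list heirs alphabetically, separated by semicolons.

There is no surviving spouse, so the entire estate passes to Rajiv's descendants per capita at each generation.
At generation 1 (Eshan, Sarita, Lakshmi, Falguni) there are 4 shares of (1)/4 = 1/4 each.
Living: Eshan and Lakshmi — each takes 1/4.
Deceased: Sarita and Falguni. Their combined 1/2 is pooled and carried to generation 2.
At generation 2 (Vikram, Hemant, Yamini, Jayant, Ishita, Neelam) there are 6 shares of (1/2)/6 = 1/12 each.
Living: Vikram, Hemant, Yamini, Jayant, Ishita, and Neelam — each takes 1/12.

Eshan 1/4; Hemant 1/12; Ishita 1/12; Jayant 1/12; Lakshmi 1/4; Neelam 1/12; Vikram 1/12; Yamini 1/12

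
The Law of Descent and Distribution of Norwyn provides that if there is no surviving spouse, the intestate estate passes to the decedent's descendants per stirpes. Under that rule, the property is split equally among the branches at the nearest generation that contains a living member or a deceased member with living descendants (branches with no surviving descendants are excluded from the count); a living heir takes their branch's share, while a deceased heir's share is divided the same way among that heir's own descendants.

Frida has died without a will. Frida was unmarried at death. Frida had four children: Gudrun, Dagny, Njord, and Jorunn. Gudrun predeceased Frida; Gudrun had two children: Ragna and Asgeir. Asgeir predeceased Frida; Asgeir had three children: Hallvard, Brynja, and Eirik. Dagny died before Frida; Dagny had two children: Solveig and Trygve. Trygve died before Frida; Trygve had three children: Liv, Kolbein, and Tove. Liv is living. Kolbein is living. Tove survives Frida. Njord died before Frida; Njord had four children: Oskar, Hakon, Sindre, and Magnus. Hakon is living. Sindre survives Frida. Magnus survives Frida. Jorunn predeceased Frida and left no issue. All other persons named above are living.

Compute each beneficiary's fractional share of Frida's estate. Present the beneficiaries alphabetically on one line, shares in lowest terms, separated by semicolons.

There is no surviving spouse, so the entire estate passes to Frida's descendants per stirpes.
Jorunn left no surviving issue, so that branch lapses and is disregarded.
The estate is divided into 3 equal shares of 1/3 among Gudrun, Dagny, Njord.
Gudrun predeceased; the 1/3 allotted to Gudrun's branch passes to Gudrun's issue by representation.
The 1/3 is divided into 2 equal shares of 1/6 among Ragna, Asgeir.
Ragna is living and takes 1/6.
Asgeir predeceased; the 1/6 allotted to Asgeir's branch passes to Asgeir's issue by representation.
The 1/6 is divided into 3 equal shares of 1/18 among Hallvard, Brynja, Eirik.
Hallvard is living and takes 1/18.
Brynja is living and takes 1/18.
Eirik is living and takes 1/18.
Dagny predeceased; the 1/3 allotted to Dagny's branch passes to Dagny's issue by representation.
The 1/3 is divided into 2 equal shares of 1/6 among Solveig, Trygve.
Solveig is living and takes 1/6.
Trygve predeceased; the 1/6 allotted to Trygve's branch passes to Trygve's issue by representation.
The 1/6 is divided into 3 equal shares of 1/18 among Liv, Kolbein, Tove.
Liv is living and takes 1/18.
Kolbein is living and takes 1/18.
Tove is living and takes 1/18.
Njord predeceased; the 1/3 allotted to Njord's branch passes to Njord's issue by representation.
The 1/3 is divided into 4 equal shares of 1/12 among Oskar, Hakon, Sindre, Magnus.
Oskar is living and takes 1/12.
Hakon is living and takes 1/12.
Sindre is living and takes 1/12.
Magnus is living and takes 1/12.

Brynja 1/18; Eirik 1/18; Hakon 1/12; Hallvard 1/18; Kolbein 1/18; Liv 1/18; Magnus 1/12; Oskar 1/12; Ragna 1/6; Sindre 1/12; Solveig 1/6; Tove 1/18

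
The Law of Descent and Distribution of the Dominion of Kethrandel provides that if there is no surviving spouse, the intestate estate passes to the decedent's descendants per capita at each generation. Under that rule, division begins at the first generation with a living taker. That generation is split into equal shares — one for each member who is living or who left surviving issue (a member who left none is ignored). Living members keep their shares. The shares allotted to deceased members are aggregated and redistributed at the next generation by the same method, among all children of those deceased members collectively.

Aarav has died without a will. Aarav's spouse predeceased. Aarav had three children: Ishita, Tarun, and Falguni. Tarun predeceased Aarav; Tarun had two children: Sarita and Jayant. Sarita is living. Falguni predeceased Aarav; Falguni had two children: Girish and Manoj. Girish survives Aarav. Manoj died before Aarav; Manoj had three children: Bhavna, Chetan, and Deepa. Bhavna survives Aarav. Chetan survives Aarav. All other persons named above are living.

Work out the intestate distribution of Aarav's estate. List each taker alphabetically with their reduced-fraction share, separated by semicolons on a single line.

There is no surviving spouse, so the entire estate passes to Aarav's descendants per capita at each generation.
At generation 1 (Ishita, Tarun, Falguni) there are 3 shares of (1)/3 = 1/3 each.
Living: Ishita — each takes 1/3.
Deceased: Tarun and Falguni. Their combined 2/3 is pooled and carried to generation 2.
At generation 2 (Sarita, Jayant, Girish, Manoj) there are 4 shares of (2/3)/4 = 1/6 each.
Living: Sarita, Jayant, and Girish — each takes 1/6.
Deceased: Manoj. That 1/6 share is carried to generation 3.
At generation 3 (Bhavna, Chetan, Deepa) there are 3 shares of (1/6)/3 = 1/18 each.
Living: Bhavna, Chetan, and Deepa — each takes 1/18.

Bhavna 1/18; Chetan 1/18; Deepa 1/18; Girish 1/6; Ishita 1/3; Jayant 1/6; Sarita 1/6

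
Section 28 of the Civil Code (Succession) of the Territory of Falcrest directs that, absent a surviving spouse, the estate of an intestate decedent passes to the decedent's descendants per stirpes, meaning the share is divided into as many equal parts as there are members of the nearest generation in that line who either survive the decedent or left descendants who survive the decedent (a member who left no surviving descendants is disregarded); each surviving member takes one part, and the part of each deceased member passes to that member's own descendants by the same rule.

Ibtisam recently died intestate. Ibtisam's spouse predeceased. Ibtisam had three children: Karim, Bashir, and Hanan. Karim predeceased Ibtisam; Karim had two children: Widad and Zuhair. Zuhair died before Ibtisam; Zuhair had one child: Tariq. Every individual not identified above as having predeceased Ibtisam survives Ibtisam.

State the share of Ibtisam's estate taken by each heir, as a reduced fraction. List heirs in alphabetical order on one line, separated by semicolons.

Bashir 1/3; Hanan 1/3; Tariq 1/6; Widad 1/6

There is no surviving spouse, so the entire estate passes to Ibtisam's descendants per stirpes.
The estate is divided into 3 equal shares of 1/3 among Karim, Bashir, Hanan.
Karim predeceased; the 1/3 allotted to Karim's branch passes to Karim's issue by representation.
The 1/3 is divided into 2 equal shares of 1/6 among Widad, Zuhair.
Widad is living and takes 1/6.
Zuhair predeceased; the 1/6 allotted to Zuhair's branch passes to Zuhair's issue by representation.
Tariq is the sole taker at this level and receives the full 1/6.
Bashir is living and takes 1/3.
Hanan is living and takes 1/3.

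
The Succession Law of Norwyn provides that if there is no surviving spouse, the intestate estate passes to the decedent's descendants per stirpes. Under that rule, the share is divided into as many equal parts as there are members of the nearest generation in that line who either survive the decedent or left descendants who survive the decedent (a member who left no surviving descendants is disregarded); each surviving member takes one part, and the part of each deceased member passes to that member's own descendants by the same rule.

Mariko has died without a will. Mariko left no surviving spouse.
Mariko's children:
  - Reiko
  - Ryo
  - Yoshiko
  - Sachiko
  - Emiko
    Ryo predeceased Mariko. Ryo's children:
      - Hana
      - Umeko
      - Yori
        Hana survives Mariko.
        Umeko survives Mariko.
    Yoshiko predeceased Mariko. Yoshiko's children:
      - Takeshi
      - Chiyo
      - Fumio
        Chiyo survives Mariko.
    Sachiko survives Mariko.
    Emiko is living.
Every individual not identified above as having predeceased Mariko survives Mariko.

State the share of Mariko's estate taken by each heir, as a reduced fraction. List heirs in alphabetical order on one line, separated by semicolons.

There is no surviving spouse, so the entire estate passes to Mariko's descendants per stirpes.
The estate is divided into 5 equal shares of 1/5 among Reiko, Ryo, Yoshiko, Sachiko, Emiko.
Reiko is living and takes 1/5.
Ryo predeceased; the 1/5 allotted to Ryo's branch passes to Ryo's issue by representation.
The 1/5 is divided into 3 equal shares of 1/15 among Hana, Umeko, Yori.
Hana is living and takes 1/15.
Umeko is living and takes 1/15.
Yori is living and takes 1/15.
Yoshiko predeceased; the 1/5 allotted to Yoshiko's branch passes to Yoshiko's issue by representation.
The 1/5 is divided into 3 equal shares of 1/15 among Takeshi, Chiyo, Fumio.
Takeshi is living and takes 1/15.
Chiyo is living and takes 1/15.
Fumio is living and takes 1/15.
Sachiko is living and takes 1/5.
Emiko is living and takes 1/5.

Chiyo 1/15; Emiko 1/5; Fumio 1/15; Hana 1/15; Reiko 1/5; Sachiko 1/5; Takeshi 1/15; Umeko 1/15; Yori 1/15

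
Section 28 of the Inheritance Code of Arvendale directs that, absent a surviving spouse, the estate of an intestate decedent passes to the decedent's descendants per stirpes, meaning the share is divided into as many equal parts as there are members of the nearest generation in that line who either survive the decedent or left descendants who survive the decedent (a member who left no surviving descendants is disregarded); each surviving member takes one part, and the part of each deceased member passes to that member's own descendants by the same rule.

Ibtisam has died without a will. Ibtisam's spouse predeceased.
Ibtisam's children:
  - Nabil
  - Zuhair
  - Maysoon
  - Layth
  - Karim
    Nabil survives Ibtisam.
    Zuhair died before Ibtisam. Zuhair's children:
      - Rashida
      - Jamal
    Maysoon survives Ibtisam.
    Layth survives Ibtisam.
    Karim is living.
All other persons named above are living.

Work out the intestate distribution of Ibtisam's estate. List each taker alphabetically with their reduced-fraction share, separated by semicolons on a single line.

Jamal 1/10; Karim 1/5; Layth 1/5; Maysoon 1/5; Nabil 1/5; Rashida 1/10

There is no surviving spouse, so the entire estate passes to Ibtisam's descendants per stirpes.
The estate is divided into 5 equal shares of 1/5 among Nabil, Zuhair, Maysoon, Layth, Karim.
Nabil is living and takes 1/5.
Zuhair predeceased; the 1/5 allotted to Zuhair's branch passes to Zuhair's issue by representation.
The 1/5 is divided into 2 equal shares of 1/10 among Rashida, Jamal.
Rashida is living and takes 1/10.
Jamal is living and takes 1/10.
Maysoon is living and takes 1/5.
Layth is living and takes 1/5.
Karim is living and takes 1/5.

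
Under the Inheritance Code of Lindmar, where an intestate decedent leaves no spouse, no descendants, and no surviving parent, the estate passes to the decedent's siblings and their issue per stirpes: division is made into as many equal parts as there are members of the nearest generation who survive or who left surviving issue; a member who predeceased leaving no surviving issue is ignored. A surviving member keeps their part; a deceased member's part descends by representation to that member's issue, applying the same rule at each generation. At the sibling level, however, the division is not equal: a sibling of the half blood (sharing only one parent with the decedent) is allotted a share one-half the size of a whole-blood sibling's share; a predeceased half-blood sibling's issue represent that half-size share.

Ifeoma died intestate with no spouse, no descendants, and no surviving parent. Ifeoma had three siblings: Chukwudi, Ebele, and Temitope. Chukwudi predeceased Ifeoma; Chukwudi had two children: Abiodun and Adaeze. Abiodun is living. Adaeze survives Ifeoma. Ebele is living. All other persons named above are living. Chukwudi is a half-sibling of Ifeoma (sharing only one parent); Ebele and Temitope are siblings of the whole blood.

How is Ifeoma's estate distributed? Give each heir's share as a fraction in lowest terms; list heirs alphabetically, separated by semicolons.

No spouse, descendants, or parent survives, so the estate passes to Ifeoma's siblings per stirpes.
Half-blood siblings count for one-half the weight of whole-blood siblings at the initial division.
Dividing 1 in proportion to weights (total weight 5/2): Chukwudi (weight 1/2) → 1/5; Ebele (weight 1) → 2/5; Temitope (weight 1) → 2/5.
Chukwudi predeceased; the 1/5 allotted to Chukwudi's branch passes to Chukwudi's issue by representation.
The 1/5 is divided into 2 equal shares of 1/10 among Abiodun, Adaeze.
Abiodun is living and takes 1/10.
Adaeze is living and takes 1/10.
Ebele is living and takes 2/5.
Temitope is living and takes 2/5.

Abiodun 1/10; Adaeze 1/10; Ebele 2/5; Temitope 2/5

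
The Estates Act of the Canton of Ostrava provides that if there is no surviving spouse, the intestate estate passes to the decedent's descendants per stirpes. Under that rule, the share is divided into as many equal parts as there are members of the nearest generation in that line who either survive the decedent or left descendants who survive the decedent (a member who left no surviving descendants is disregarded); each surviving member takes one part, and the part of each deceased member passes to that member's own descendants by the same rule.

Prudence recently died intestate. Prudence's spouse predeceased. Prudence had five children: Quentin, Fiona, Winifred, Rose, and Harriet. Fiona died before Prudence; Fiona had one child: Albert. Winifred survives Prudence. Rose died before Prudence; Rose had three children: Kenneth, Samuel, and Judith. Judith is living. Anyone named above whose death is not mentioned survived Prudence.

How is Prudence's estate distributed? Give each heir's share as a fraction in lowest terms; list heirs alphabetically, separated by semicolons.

Albert 1/5; Harriet 1/5; Judith 1/15; Kenneth 1/15; Quentin 1/5; Samuel 1/15; Winifred 1/5

There is no surviving spouse, so the entire estate passes to Prudence's descendants per stirpes.
The estate is divided into 5 equal shares of 1/5 among Quentin, Fiona, Winifred, Rose, Harriet.
Quentin is living and takes 1/5.
Fiona predeceased; the 1/5 allotted to Fiona's branch passes to Fiona's issue by representation.
Albert is the sole taker at this level and receives the full 1/5.
Winifred is living and takes 1/5.
Rose predeceased; the 1/5 allotted to Rose's branch passes to Rose's issue by representation.
The 1/5 is divided into 3 equal shares of 1/15 among Kenneth, Samuel, Judith.
Kenneth is living and takes 1/15.
Samuel is living and takes 1/15.
Judith is living and takes 1/15.
Harriet is living and takes 1/5.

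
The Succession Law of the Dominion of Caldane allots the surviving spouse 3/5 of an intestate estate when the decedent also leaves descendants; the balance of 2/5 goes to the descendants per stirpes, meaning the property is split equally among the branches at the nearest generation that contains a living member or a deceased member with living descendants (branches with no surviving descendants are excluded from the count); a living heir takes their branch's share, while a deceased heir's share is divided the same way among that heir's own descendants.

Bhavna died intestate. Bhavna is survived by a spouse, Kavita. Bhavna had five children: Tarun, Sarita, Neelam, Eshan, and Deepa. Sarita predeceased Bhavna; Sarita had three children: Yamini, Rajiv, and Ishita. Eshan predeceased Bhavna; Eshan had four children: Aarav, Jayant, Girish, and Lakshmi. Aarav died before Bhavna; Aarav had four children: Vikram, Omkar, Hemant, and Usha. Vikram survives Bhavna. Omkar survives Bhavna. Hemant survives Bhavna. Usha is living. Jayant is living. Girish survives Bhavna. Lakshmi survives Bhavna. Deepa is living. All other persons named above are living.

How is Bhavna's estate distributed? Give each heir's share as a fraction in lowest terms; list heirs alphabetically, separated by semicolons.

Kavita, as surviving spouse, takes 3/5.
The remaining 2/5 passes to Bhavna's descendants per stirpes.
The 2/5 is divided into 5 equal shares of 2/25 among Tarun, Sarita, Neelam, Eshan, Deepa.
Tarun is living and takes 2/25.
Sarita predeceased; the 2/25 allotted to Sarita's branch passes to Sarita's issue by representation.
The 2/25 is divided into 3 equal shares of 2/75 among Yamini, Rajiv, Ishita.
Yamini is living and takes 2/75.
Rajiv is living and takes 2/75.
Ishita is living and takes 2/75.
Neelam is living and takes 2/25.
Eshan predeceased; the 2/25 allotted to Eshan's branch passes to Eshan's issue by representation.
The 2/25 is divided into 4 equal shares of 1/50 among Aarav, Jayant, Girish, Lakshmi.
Aarav predeceased; the 1/50 allotted to Aarav's branch passes to Aarav's issue by representation.
The 1/50 is divided into 4 equal shares of 1/200 among Vikram, Omkar, Hemant, Usha.
Vikram is living and takes 1/200.
Omkar is living and takes 1/200.
Hemant is living and takes 1/200.
Usha is living and takes 1/200.
Jayant is living and takes 1/50.
Girish is living and takes 1/50.
Lakshmi is living and takes 1/50.
Deepa is living and takes 2/25.

Deepa 2/25; Girish 1/50; Hemant 1/200; Ishita 2/75; Jayant 1/50; Kavita 3/5; Lakshmi 1/50; Neelam 2/25; Omkar 1/200; Rajiv 2/75; Tarun 2/25; Usha 1/200; Vikram 1/200; Yamini 2/75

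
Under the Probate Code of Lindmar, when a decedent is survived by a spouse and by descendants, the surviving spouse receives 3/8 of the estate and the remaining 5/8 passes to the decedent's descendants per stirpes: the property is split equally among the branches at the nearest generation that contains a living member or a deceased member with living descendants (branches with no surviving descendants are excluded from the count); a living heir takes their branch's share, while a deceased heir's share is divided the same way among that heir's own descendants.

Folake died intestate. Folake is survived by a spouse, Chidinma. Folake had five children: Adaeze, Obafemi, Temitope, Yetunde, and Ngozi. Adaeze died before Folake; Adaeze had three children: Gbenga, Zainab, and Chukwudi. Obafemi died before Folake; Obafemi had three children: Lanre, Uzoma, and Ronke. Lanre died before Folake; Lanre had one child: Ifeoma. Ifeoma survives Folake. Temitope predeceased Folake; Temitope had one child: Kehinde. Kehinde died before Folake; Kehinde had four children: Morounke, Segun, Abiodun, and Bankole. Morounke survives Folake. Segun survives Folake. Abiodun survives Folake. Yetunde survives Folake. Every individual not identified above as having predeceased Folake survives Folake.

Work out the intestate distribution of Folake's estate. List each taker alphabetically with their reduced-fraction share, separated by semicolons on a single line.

Chidinma, as surviving spouse, takes 3/8.
The remaining 5/8 passes to Folake's descendants per stirpes.
The 5/8 is divided into 5 equal shares of 1/8 among Adaeze, Obafemi, Temitope, Yetunde, Ngozi.
Adaeze predeceased; the 1/8 allotted to Adaeze's branch passes to Adaeze's issue by representation.
The 1/8 is divided into 3 equal shares of 1/24 among Gbenga, Zainab, Chukwudi.
Gbenga is living and takes 1/24.
Zainab is living and takes 1/24.
Chukwudi is living and takes 1/24.
Obafemi predeceased; the 1/8 allotted to Obafemi's branch passes to Obafemi's issue by representation.
The 1/8 is divided into 3 equal shares of 1/24 among Lanre, Uzoma, Ronke.
Lanre predeceased; the 1/24 allotted to Lanre's branch passes to Lanre's issue by representation.
Ifeoma is the sole taker at this level and receives the full 1/24.
Uzoma is living and takes 1/24.
Ronke is living and takes 1/24.
Temitope predeceased; the 1/8 allotted to Temitope's branch passes to Temitope's issue by representation.
Kehinde's line is the sole branch at this level, so the full 1/8 passes to Kehinde's issue by representation.
The 1/8 is divided into 4 equal shares of 1/32 among Morounke, Segun, Abiodun, Bankole.
Morounke is living and takes 1/32.
Segun is living and takes 1/32.
Abiodun is living and takes 1/32.
Bankole is living and takes 1/32.
Yetunde is living and takes 1/8.
Ngozi is living and takes 1/8.

Abiodun 1/32; Bankole 1/32; Chidinma 3/8; Chukwudi 1/24; Gbenga 1/24; Ifeoma 1/24; Morounke 1/32; Ngozi 1/8; Ronke 1/24; Segun 1/32; Uzoma 1/24; Yetunde 1/8; Zainab 1/24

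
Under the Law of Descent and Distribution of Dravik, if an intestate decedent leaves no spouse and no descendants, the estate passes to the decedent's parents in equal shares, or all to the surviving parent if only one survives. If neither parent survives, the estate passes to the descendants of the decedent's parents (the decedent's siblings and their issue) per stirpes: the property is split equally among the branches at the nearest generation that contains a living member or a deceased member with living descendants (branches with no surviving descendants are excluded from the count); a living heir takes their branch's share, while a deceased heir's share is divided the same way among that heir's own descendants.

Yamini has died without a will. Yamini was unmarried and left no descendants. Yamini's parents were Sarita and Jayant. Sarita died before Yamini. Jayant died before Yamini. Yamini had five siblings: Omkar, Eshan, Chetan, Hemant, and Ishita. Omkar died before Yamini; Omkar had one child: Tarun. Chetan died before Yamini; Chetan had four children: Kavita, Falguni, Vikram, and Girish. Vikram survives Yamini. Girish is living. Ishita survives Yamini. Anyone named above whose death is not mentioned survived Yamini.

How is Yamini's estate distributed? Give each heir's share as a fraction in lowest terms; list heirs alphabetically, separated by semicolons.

Neither parent survives and there are no descendants, so the estate passes to Yamini's siblings and their issue per stirpes.
The estate is divided into 5 equal shares of 1/5 among Omkar, Eshan, Chetan, Hemant, Ishita.
Omkar predeceased; the 1/5 allotted to Omkar's branch passes to Omkar's issue by representation.
Tarun is the sole taker at this level and receives the full 1/5.
Eshan is living and takes 1/5.
Chetan predeceased; the 1/5 allotted to Chetan's branch passes to Chetan's issue by representation.
The 1/5 is divided into 4 equal shares of 1/20 among Kavita, Falguni, Vikram, Girish.
Kavita is living and takes 1/20.
Falguni is living and takes 1/20.
Vikram is living and takes 1/20.
Girish is living and takes 1/20.
Hemant is living and takes 1/5.
Ishita is living and takes 1/5.

Eshan 1/5; Falguni 1/20; Girish 1/20; Hemant 1/5; Ishita 1/5; Kavita 1/20; Tarun 1/5; Vikram 1/20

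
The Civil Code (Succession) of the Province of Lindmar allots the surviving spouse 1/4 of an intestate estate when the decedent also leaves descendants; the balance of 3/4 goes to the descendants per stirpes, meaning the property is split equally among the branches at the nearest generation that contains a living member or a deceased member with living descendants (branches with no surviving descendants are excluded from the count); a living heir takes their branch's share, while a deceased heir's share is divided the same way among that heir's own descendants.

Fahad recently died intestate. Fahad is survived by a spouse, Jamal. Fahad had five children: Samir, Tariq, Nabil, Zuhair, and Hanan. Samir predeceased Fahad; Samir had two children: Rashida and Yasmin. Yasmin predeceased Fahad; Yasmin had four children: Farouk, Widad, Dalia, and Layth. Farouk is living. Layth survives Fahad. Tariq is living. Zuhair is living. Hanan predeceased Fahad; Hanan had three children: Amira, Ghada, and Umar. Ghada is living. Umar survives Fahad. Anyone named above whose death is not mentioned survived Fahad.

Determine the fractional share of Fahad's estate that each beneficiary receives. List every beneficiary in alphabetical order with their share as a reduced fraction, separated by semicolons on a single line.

Jamal, as surviving spouse, takes 1/4.
The remaining 3/4 passes to Fahad's descendants per stirpes.
The 3/4 is divided into 5 equal shares of 3/20 among Samir, Tariq, Nabil, Zuhair, Hanan.
Samir predeceased; the 3/20 allotted to Samir's branch passes to Samir's issue by representation.
The 3/20 is divided into 2 equal shares of 3/40 among Rashida, Yasmin.
Rashida is living and takes 3/40.
Yasmin predeceased; the 3/40 allotted to Yasmin's branch passes to Yasmin's issue by representation.
The 3/40 is divided into 4 equal shares of 3/160 among Farouk, Widad, Dalia, Layth.
Farouk is living and takes 3/160.
Widad is living and takes 3/160.
Dalia is living and takes 3/160.
Layth is living and takes 3/160.
Tariq is living and takes 3/20.
Nabil is living and takes 3/20.
Zuhair is living and takes 3/20.
Hanan predeceased; the 3/20 allotted to Hanan's branch passes to Hanan's issue by representation.
The 3/20 is divided into 3 equal shares of 1/20 among Amira, Ghada, Umar.
Amira is living and takes 1/20.
Ghada is living and takes 1/20.
Umar is living and takes 1/20.

Amira 1/20; Dalia 3/160; Farouk 3/160; Ghada 1/20; Jamal 1/4; Layth 3/160; Nabil 3/20; Rashida 3/40; Tariq 3/20; Umar 1/20; Widad 3/160; Zuhair 3/20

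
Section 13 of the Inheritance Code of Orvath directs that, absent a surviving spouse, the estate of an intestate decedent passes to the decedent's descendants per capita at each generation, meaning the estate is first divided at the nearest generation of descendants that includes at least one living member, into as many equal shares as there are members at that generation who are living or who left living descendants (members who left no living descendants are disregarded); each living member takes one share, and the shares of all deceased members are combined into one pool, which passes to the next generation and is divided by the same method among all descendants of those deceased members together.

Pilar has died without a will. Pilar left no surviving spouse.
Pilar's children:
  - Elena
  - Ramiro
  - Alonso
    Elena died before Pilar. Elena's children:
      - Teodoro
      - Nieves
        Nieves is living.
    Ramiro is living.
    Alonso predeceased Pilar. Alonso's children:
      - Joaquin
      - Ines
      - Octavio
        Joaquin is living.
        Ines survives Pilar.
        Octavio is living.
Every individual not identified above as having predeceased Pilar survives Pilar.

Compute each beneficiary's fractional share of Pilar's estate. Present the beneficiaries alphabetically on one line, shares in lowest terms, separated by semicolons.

Ines 2/15; Joaquin 2/15; Nieves 2/15; Octavio 2/15; Ramiro 1/3; Teodoro 2/15

There is no surviving spouse, so the entire estate passes to Pilar's descendants per capita at each generation.
At generation 1 (Elena, Ramiro, Alonso) there are 3 shares of (1)/3 = 1/3 each.
Living: Ramiro — each takes 1/3.
Deceased: Elena and Alonso. Their combined 2/3 is pooled and carried to generation 2.
At generation 2 (Teodoro, Nieves, Joaquin, Ines, Octavio) there are 5 shares of (2/3)/5 = 2/15 each.
Living: Teodoro, Nieves, Joaquin, Ines, and Octavio — each takes 2/15.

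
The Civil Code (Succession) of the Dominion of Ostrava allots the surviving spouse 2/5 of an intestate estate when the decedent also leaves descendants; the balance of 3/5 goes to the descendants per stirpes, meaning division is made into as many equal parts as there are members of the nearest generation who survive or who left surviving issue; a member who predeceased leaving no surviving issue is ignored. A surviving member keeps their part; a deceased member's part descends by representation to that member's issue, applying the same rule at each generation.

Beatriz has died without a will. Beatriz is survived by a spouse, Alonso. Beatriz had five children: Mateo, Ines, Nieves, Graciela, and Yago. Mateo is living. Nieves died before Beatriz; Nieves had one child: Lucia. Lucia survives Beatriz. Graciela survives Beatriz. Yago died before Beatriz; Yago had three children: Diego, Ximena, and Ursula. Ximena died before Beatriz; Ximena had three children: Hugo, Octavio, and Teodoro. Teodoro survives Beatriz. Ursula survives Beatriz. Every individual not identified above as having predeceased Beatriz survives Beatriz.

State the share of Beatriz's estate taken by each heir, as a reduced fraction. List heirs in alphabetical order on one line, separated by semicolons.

Alonso 2/5; Diego 1/25; Graciela 3/25; Hugo 1/75; Ines 3/25; Lucia 3/25; Mateo 3/25; Octavio 1/75; Teodoro 1/75; Ursula 1/25

Alonso, as surviving spouse, takes 2/5.
The remaining 3/5 passes to Beatriz's descendants per stirpes.
The 3/5 is divided into 5 equal shares of 3/25 among Mateo, Ines, Nieves, Graciela, Yago.
Mateo is living and takes 3/25.
Ines is living and takes 3/25.
Nieves predeceased; the 3/25 allotted to Nieves's branch passes to Nieves's issue by representation.
Lucia is the sole taker at this level and receives the full 3/25.
Graciela is living and takes 3/25.
Yago predeceased; the 3/25 allotted to Yago's branch passes to Yago's issue by representation.
The 3/25 is divided into 3 equal shares of 1/25 among Diego, Ximena, Ursula.
Diego is living and takes 1/25.
Ximena predeceased; the 1/25 allotted to Ximena's branch passes to Ximena's issue by representation.
The 1/25 is divided into 3 equal shares of 1/75 among Hugo, Octavio, Teodoro.
Hugo is living and takes 1/75.
Octavio is living and takes 1/75.
Teodoro is living and takes 1/75.
Ursula is living and takes 1/25.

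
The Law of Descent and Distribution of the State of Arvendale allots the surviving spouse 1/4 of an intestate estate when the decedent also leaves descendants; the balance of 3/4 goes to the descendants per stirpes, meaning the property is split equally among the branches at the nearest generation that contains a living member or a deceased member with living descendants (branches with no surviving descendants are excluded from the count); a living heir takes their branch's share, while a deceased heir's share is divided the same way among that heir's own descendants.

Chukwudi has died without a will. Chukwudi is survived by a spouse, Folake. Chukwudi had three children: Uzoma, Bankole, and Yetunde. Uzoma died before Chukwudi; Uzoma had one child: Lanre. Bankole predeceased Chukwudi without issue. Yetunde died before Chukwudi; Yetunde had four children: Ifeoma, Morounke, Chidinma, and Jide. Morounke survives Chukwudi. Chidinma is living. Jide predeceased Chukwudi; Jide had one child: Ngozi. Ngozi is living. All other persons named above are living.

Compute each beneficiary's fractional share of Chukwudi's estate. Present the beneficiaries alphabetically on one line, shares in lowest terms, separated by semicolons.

Chidinma 3/32; Folake 1/4; Ifeoma 3/32; Lanre 3/8; Morounke 3/32; Ngozi 3/32

Folake, as surviving spouse, takes 1/4.
The remaining 3/4 passes to Chukwudi's descendants per stirpes.
Bankole left no surviving issue, so that branch lapses and is disregarded.
The 3/4 is divided into 2 equal shares of 3/8 among Uzoma, Yetunde.
Uzoma predeceased; the 3/8 allotted to Uzoma's branch passes to Uzoma's issue by representation.
Lanre is the sole taker at this level and receives the full 3/8.
Yetunde predeceased; the 3/8 allotted to Yetunde's branch passes to Yetunde's issue by representation.
The 3/8 is divided into 4 equal shares of 3/32 among Ifeoma, Morounke, Chidinma, Jide.
Ifeoma is living and takes 3/32.
Morounke is living and takes 3/32.
Chidinma is living and takes 3/32.
Jide predeceased; the 3/32 allotted to Jide's branch passes to Jide's issue by representation.
Ngozi is the sole taker at this level and receives the full 3/32.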